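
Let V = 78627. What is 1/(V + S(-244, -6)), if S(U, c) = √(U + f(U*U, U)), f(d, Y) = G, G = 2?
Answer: 78627/6182205371 - 11*I*√2/6182205371 ≈ 1.2718e-5 - 2.5163e-9*I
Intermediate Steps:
f(d, Y) = 2
S(U, c) = √(2 + U) (S(U, c) = √(U + 2) = √(2 + U))
1/(V + S(-244, -6)) = 1/(78627 + √(2 - 244)) = 1/(78627 + √(-242)) = 1/(78627 + 11*I*√2)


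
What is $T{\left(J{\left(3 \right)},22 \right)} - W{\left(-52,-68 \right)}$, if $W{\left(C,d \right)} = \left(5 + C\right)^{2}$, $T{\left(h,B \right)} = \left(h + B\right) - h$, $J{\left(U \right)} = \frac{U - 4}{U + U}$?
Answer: $-2187$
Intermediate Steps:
$J{\left(U \right)} = \frac{-4 + U}{2 U}$
$T{\left(h,B \right)} = B$ ($T{\left(h,B \right)} = \left(B + h\right) - h = B$)
$T{\left(J{\left(3 \right)},22 \right)} - W{\left(-52,-68 \right)} = 22 - \left(5 - 52\right)^{2} = 22 - \left(-47\right)^{2} = 22 - 2209 = -2187$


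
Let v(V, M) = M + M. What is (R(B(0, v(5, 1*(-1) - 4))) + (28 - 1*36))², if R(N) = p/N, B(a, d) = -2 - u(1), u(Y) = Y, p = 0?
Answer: 64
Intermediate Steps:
v(V, M) = 2*M
B(a, d) = -3 (B(a, d) = -2 - 1*1 = -2 - 1 = -3)
R(N) = 0 (R(N) = 0/N = 0)
(R(B(0, v(5, 1*(-1) - 4))) + (28 - 1*36))² = (0 + (28 - 1*36))² = (0 + (28 - 36))² = (0 - 8)² = (-8)² = 64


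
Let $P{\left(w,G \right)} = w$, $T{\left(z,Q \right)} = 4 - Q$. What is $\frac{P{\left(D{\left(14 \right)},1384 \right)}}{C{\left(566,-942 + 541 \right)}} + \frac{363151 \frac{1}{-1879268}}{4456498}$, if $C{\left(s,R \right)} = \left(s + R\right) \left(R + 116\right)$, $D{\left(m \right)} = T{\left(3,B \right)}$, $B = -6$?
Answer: $- \frac{16753323602083}{78766443154978920} \approx -0.0002127$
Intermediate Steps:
$D{\left(m \right)} = 10$ ($D{\left(m \right)} = 4 - -6 = 4 + 6 = 10$)
$C{\left(s,R \right)} = \left(116 + R\right) \left(R + s\right)$ ($C{\left(s,R \right)} = \left(R + s\right) \left(116 + R\right) = \left(116 + R\right) \left(R + s\right)$)
$\frac{P{\left(D{\left(14 \right)},1384 \right)}}{C{\left(566,-942 + 541 \right)}} + \frac{363151 \frac{1}{-1879268}}{4456498} = \frac{10}{\left(-942 + 541\right)^{2} + 116 \left(-942 + 541\right) + 116 \cdot 566 + \left(-942 + 541\right) 566} + \frac{363151 \frac{1}{-1879268}}{4456498} = \frac{10}{\left(-401\right)^{2} + 116 \left(-401\right) + 65656 - 226966} + 363151 \left(- \frac{1}{1879268}\right) \frac{1}{4456498} = \frac{10}{160801 - 46516 + 65656 - 226966} - \frac{363151}{8374954083464} = \frac{10}{-47025} - \frac{363151}{8374954083464} = 10 \left(- \frac{1}{47025}\right) - \frac{363151}{8374954083464} = - \frac{2}{9405} - \frac{363151}{8374954083464} = - \frac{16753323602083}{78766443154978920}$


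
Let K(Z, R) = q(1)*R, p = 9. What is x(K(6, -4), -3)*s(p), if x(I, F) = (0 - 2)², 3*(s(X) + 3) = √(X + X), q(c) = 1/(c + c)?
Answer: -12 + 4*√2 ≈ -6.3431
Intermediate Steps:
q(c) = 1/(2*c)
K(Z, R) = R/2 (K(Z, R) = ((½)/1)*R = ((½)*1)*R = R/2)
s(X) = -3 + √2*√X/3 (s(X) = -3 + √(X + X)/3 = -3 + √(2*X)/3 = -3 + (√2*√X)/3 = -3 + √2*√X/3)
x(I, F) = 4 (x(I, F) = (-2)² = 4)
x(K(6, -4), -3)*s(p) = 4*(-3 + √2*√9/3) = 4*(-3 + (⅓)*√2*3) = 4*(-3 + √2) = -12 + 4*√2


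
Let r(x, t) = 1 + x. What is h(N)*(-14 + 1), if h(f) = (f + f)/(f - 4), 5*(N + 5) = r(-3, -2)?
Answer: -702/47 ≈ -14.936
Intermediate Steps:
N = -27/5 (N = -5 + (1 - 3)/5 = -5 + (⅕)*(-2) = -5 - ⅖ = -27/5 ≈ -5.4000)
h(f) = 2*f/(-4 + f) (h(f) = (2*f)/(-4 + f) = 2*f/(-4 + f))
h(N)*(-14 + 1) = (2*(-27/5)/(-4 - 27/5))*(-14 + 1) = (2*(-27/5)/(-47/5))*(-13) = (2*(-27/5)*(-5/47))*(-13) = (54/47)*(-13) = -702/47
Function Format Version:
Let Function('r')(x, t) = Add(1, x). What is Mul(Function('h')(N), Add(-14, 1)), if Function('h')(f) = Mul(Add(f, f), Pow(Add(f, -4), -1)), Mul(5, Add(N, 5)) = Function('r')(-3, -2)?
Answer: Rational(-702, 47) ≈ -14.936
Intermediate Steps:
N = Rational(-27, 5) (N = Add(-5, Mul(Rational(1, 5), Add(1, -3))) = Add(-5, Mul(Rational(1, 5), -2)) = Add(-5, Rational(-2, 5)) = Rational(-27, 5) ≈ -5.4000)
Function('h')(f) = Mul(2, f, Pow(Add(-4, f), -1)) (Function('h')(f) = Mul(Mul(2, f), Pow(Add(-4, f), -1)) = Mul(2, f, Pow(Add(-4, f), -1)))
Mul(Function('h')(N), Add(-14, 1)) = Mul(Mul(2, Rational(-27, 5), Pow(Add(-4, Rational(-27, 5)), -1)), Add(-14, 1)) = Mul(Mul(2, Rational(-27, 5), Pow(Rational(-47, 5), -1)), -13) = Mul(Mul(2, Rational(-27, 5), Rational(-5, 47)), -13) = Mul(Rational(54, 47), -13) = Rational(-702, 47)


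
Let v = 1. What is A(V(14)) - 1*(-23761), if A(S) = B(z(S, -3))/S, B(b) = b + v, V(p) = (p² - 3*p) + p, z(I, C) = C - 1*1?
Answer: 1330615/56 ≈ 23761.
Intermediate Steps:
z(I, C) = -1 + C (z(I, C) = C - 1 = -1 + C)
V(p) = p² - 2*p
B(b) = 1 + b (B(b) = b + 1 = 1 + b)
A(S) = -3/S (A(S) = (1 + (-1 - 3))/S = (1 - 4)/S = -3/S)
A(V(14)) - 1*(-23761) = -3*1/(14*(-2 + 14)) - 1*(-23761) = -3/(14*12) + 23761 = -3/168 + 23761 = -3*1/168 + 23761 = -1/56 + 23761 = 1330615/56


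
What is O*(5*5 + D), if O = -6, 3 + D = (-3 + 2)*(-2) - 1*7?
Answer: -102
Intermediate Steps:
D = -8 (D = -3 + ((-3 + 2)*(-2) - 1*7) = -3 + (-1*(-2) - 7) = -3 + (2 - 7) = -3 - 5 = -8)
O*(5*5 + D) = -6*(5*5 - 8) = -6*(25 - 8) = -6*17 = -102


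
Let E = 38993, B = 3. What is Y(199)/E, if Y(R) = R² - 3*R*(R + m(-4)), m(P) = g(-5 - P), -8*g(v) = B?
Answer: -631825/311944 ≈ -2.0254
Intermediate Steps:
g(v) = -3/8 (g(v) = -⅛*3 = -3/8)
m(P) = -3/8
Y(R) = R² - 3*R*(-3/8 + R) (Y(R) = R² - 3*R*(R - 3/8) = R² - 3*R*(-3/8 + R))
Y(199)/E = ((⅛)*199*(9 - 16*199))/38993 = ((⅛)*199*(9 - 3184))*(1/38993) = ((⅛)*199*(-3175))*(1/38993) = -631825/8*1/38993 = -631825/311944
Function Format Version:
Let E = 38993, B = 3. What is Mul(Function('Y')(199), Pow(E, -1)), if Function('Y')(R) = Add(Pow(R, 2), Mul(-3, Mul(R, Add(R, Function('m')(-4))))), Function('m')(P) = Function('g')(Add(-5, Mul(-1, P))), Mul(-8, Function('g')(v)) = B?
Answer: Rational(-631825, 311944) ≈ -2.0254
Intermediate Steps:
Function('g')(v) = Rational(-3, 8) (Function('g')(v) = Mul(Rational(-1, 8), 3) = Rational(-3, 8))
Function('m')(P) = Rational(-3, 8)
Function('Y')(R) = Add(Pow(R, 2), Mul(-3, R, Add(Rational(-3, 8), R))) (Function('Y')(R) = Add(Pow(R, 2), Mul(-3, Mul(R, Add(R, Rational(-3, 8))))) = Add(Pow(R, 2), Mul(-3, Mul(R, Add(Rational(-3, 8), R)))) = Add(Pow(R, 2), Mul(-3, R, Add(Rational(-3, 8), R))))
Mul(Function('Y')(199), Pow(E, -1)) = Mul(Mul(Rational(1, 8), 199, Add(9, Mul(-16, 199))), Pow(38993, -1)) = Mul(Mul(Rational(1, 8), 199, Add(9, -3184)), Rational(1, 38993)) = Mul(Mul(Rational(1, 8), 199, -3175), Rational(1, 38993)) = Mul(Rational(-631825, 8), Rational(1, 38993)) = Rational(-631825, 311944)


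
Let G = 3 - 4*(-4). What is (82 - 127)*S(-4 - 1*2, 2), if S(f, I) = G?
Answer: -855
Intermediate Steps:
G = 19 (G = 3 + 16 = 19)
S(f, I) = 19
(82 - 127)*S(-4 - 1*2, 2) = (82 - 127)*19 = -45*19 = -855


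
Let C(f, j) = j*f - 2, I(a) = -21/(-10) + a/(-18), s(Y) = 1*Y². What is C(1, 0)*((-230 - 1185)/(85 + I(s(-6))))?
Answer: 28300/851 ≈ 33.255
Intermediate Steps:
s(Y) = Y²
I(a) = 21/10 - a/18 (I(a) = -21*(-⅒) + a*(-1/18) = 21/10 - a/18)
C(f, j) = -2 + f*j (C(f, j) = f*j - 2 = -2 + f*j)
C(1, 0)*((-230 - 1185)/(85 + I(s(-6)))) = (-2 + 1*0)*((-230 - 1185)/(85 + (21/10 - 1/18*(-6)²))) = (-2 + 0)*(-1415/(85 + (21/10 - 1/18*36))) = -(-2830)/(85 + (21/10 - 2)) = -(-2830)/(85 + ⅒) = -(-2830)/851/10 = -(-2830)*10/851 = -2*(-14150/851) = 28300/851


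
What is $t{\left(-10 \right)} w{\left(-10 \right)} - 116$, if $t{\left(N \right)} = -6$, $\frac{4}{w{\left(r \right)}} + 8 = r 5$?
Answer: $- \frac{3352}{29} \approx -115.59$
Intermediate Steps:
$w{\left(r \right)} = \frac{4}{-8 + 5 r}$ ($w{\left(r \right)} = \frac{4}{-8 + r 5} = \frac{4}{-8 + 5 r}$)
$t{\left(-10 \right)} w{\left(-10 \right)} - 116 = - 6 \frac{4}{-8 + 5 \left(-10\right)} - 116 = - 6 \frac{4}{-8 - 50} - 116 = - 6 \frac{4}{-58} - 116 = - 6 \cdot 4 \left(- \frac{1}{58}\right) - 116 = \left(-6\right) \left(- \frac{2}{29}\right) - 116 = \frac{12}{29} - 116 = - \frac{3352}{29}$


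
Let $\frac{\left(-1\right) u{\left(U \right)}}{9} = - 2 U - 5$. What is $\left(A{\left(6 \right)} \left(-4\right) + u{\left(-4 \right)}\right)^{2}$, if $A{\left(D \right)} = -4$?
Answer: $121$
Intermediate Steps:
$u{\left(U \right)} = 45 + 18 U$ ($u{\left(U \right)} = - 9 \left(- 2 U - 5\right) = - 9 \left(-5 - 2 U\right) = 45 + 18 U$)
$\left(A{\left(6 \right)} \left(-4\right) + u{\left(-4 \right)}\right)^{2} = \left(\left(-4\right) \left(-4\right) + \left(45 + 18 \left(-4\right)\right)\right)^{2} = \left(16 + \left(45 - 72\right)\right)^{2} = \left(16 - 27\right)^{2} = \left(-11\right)^{2} = 121$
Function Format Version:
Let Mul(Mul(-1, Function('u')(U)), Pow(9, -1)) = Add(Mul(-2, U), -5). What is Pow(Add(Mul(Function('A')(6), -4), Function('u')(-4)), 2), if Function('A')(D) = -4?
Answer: 121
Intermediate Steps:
Function('u')(U) = Add(45, Mul(18, U)) (Function('u')(U) = Mul(-9, Add(Mul(-2, U), -5)) = Mul(-9, Add(-5, Mul(-2, U))) = Add(45, Mul(18, U)))
Pow(Add(Mul(Function('A')(6), -4), Function('u')(-4)), 2) = Pow(Add(Mul(-4, -4), Add(45, Mul(18, -4))), 2) = Pow(Add(16, Add(45, -72)), 2) = Pow(Add(16, -27), 2) = Pow(-11, 2) = 121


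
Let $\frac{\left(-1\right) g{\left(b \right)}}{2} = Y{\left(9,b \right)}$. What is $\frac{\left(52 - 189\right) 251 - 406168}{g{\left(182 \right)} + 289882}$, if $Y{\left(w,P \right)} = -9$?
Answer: $- \frac{88111}{57980} \approx -1.5197$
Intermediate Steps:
$g{\left(b \right)} = 18$ ($g{\left(b \right)} = \left(-2\right) \left(-9\right) = 18$)
$\frac{\left(52 - 189\right) 251 - 406168}{g{\left(182 \right)} + 289882} = \frac{\left(52 - 189\right) 251 - 406168}{18 + 289882} = \frac{\left(-137\right) 251 - 406168}{289900} = \left(-34387 - 406168\right) \frac{1}{289900} = \left(-440555\right) \frac{1}{289900} = - \frac{88111}{57980}$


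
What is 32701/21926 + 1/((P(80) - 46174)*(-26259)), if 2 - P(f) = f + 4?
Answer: 19859910899515/13316057800752 ≈ 1.4914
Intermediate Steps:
P(f) = -2 - f (P(f) = 2 - (f + 4) = 2 - (4 + f) = 2 + (-4 - f) = -2 - f)
32701/21926 + 1/((P(80) - 46174)*(-26259)) = 32701/21926 + 1/((-2 - 1*80) - 46174*(-26259)) = 32701*(1/21926) - 1/26259/((-2 - 80) - 46174) = 32701/21926 - 1/26259/(-82 - 46174) = 32701/21926 - 1/26259/(-46256) = 32701/21926 - 1/46256*(-1/26259) = 32701/21926 + 1/1214636304 = 19859910899515/13316057800752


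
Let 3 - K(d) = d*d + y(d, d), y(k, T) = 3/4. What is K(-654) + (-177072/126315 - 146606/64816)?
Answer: -83376717649951/194934120 ≈ -4.2772e+5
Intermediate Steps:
y(k, T) = ¾ (y(k, T) = 3*(¼) = ¾)
K(d) = 9/4 - d² (K(d) = 3 - (d*d + ¾) = 3 - (d² + ¾) = 3 - (¾ + d²) = 3 + (-¾ - d²) = 9/4 - d²)
K(-654) + (-177072/126315 - 146606/64816) = (9/4 - 1*(-654)²) + (-177072/126315 - 146606/64816) = (9/4 - 1*427716) + (-177072*1/126315 - 146606*1/64816) = (9/4 - 427716) + (-8432/6015 - 73303/32408) = -1710855/4 - 714181801/194934120 = -83376717649951/194934120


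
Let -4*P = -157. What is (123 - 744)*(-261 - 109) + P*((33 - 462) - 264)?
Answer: 810279/4 ≈ 2.0257e+5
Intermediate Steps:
P = 157/4 (P = -1/4*(-157) = 157/4 ≈ 39.250)
(123 - 744)*(-261 - 109) + P*((33 - 462) - 264) = (123 - 744)*(-261 - 109) + 157*((33 - 462) - 264)/4 = -621*(-370) + 157*(-429 - 264)/4 = 229770 + (157/4)*(-693) = 229770 - 108801/4 = 810279/4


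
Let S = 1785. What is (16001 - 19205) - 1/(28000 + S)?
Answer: -95431141/29785 ≈ -3204.0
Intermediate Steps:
(16001 - 19205) - 1/(28000 + S) = (16001 - 19205) - 1/(28000 + 1785) = -3204 - 1/29785 = -95431141/29785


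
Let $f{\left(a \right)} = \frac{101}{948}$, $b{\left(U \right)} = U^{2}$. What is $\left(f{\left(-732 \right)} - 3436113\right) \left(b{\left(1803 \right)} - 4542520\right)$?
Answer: $\frac{4207664650994353}{948} \approx 4.4385 \cdot 10^{12}$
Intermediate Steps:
$f{\left(a \right)} = \frac{101}{948}$ ($f{\left(a \right)} = 101 \cdot \frac{1}{948} = \frac{101}{948}$)
$\left(f{\left(-732 \right)} - 3436113\right) \left(b{\left(1803 \right)} - 4542520\right) = \left(\frac{101}{948} - 3436113\right) \left(1803^{2} - 4542520\right) = - \frac{3257435023 \left(3250809 - 4542520\right)}{948} = \left(- \frac{3257435023}{948}\right) \left(-1291711\right) = \frac{4207664650994353}{948}$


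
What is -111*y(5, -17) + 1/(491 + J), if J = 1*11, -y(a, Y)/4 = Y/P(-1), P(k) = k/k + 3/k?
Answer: 1894549/502 ≈ 3774.0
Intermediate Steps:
P(k) = 1 + 3/k
y(a, Y) = 2*Y (y(a, Y) = -4*Y/((3 - 1)/(-1)) = -4*Y/((-1*2)) = -4*Y/(-2) = -4*Y*(-1)/2 = -(-2)*Y = 2*Y)
J = 11
-111*y(5, -17) + 1/(491 + J) = -222*(-17) + 1/(491 + 11) = -111*(-34) + 1/502 = 3774 + 1/502 = 1894549/502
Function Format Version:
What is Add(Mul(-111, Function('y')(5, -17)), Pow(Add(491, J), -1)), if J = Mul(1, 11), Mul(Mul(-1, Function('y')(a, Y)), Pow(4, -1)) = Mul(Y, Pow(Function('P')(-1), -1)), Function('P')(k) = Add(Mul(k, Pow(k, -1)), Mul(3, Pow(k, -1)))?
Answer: Rational(1894549, 502) ≈ 3774.0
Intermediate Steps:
Function('P')(k) = Add(1, Mul(3, Pow(k, -1)))
Function('y')(a, Y) = Mul(2, Y) (Function('y')(a, Y) = Mul(-4, Mul(Y, Pow(Mul(Pow(-1, -1), Add(3, -1)), -1))) = Mul(-4, Mul(Y, Pow(Mul(-1, 2), -1))) = Mul(-4, Mul(Y, Pow(-2, -1))) = Mul(-4, Mul(Y, Rational(-1, 2))) = Mul(-4, Mul(Rational(-1, 2), Y)) = Mul(2, Y))
J = 11
Add(Mul(-111, Function('y')(5, -17)), Pow(Add(491, J), -1)) = Add(Mul(-111, Mul(2, -17)), Pow(Add(491, 11), -1)) = Add(Mul(-111, -34), Pow(502, -1)) = Add(3774, Rational(1, 502)) = Rational(1894549, 502)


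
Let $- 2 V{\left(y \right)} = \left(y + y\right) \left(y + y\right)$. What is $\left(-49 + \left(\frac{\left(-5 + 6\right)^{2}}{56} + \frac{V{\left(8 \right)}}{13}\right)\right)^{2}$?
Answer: $\frac{1834151929}{529984} \approx 3460.8$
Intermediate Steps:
$V{\left(y \right)} = - 2 y^{2}$ ($V{\left(y \right)} = - \frac{\left(y + y\right) \left(y + y\right)}{2} = - \frac{2 y 2 y}{2} = - \frac{4 y^{2}}{2} = - 2 y^{2}$)
$\left(-49 + \left(\frac{\left(-5 + 6\right)^{2}}{56} + \frac{V{\left(8 \right)}}{13}\right)\right)^{2} = \left(-49 + \left(\frac{\left(-5 + 6\right)^{2}}{56} + \frac{\left(-2\right) 8^{2}}{13}\right)\right)^{2} = \left(-49 + \left(1^{2} \cdot \frac{1}{56} + \left(-2\right) 64 \cdot \frac{1}{13}\right)\right)^{2} = \left(-49 + \left(1 \cdot \frac{1}{56} - \frac{128}{13}\right)\right)^{2} = \left(-49 + \left(\frac{1}{56} - \frac{128}{13}\right)\right)^{2} = \left(-49 - \frac{7155}{728}\right)^{2} = \left(- \frac{42827}{728}\right)^{2} = \frac{1834151929}{529984}$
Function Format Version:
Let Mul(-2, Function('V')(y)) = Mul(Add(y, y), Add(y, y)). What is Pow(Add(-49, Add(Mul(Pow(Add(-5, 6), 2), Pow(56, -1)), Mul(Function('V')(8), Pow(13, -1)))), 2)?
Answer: Rational(1834151929, 529984) ≈ 3460.8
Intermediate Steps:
Function('V')(y) = Mul(-2, Pow(y, 2)) (Function('V')(y) = Mul(Rational(-1, 2), Mul(Add(y, y), Add(y, y))) = Mul(Rational(-1, 2), Mul(Mul(2, y), Mul(2, y))) = Mul(Rational(-1, 2), Mul(4, Pow(y, 2))) = Mul(-2, Pow(y, 2)))
Pow(Add(-49, Add(Mul(Pow(Add(-5, 6), 2), Pow(56, -1)), Mul(Function('V')(8), Pow(13, -1)))), 2) = Pow(Add(-49, Add(Mul(Pow(Add(-5, 6), 2), Pow(56, -1)), Mul(Mul(-2, Pow(8, 2)), Pow(13, -1)))), 2) = Pow(Add(-49, Add(Mul(Pow(1, 2), Rational(1, 56)), Mul(Mul(-2, 64), Rational(1, 13)))), 2) = Pow(Add(-49, Add(Mul(1, Rational(1, 56)), Mul(-128, Rational(1, 13)))), 2) = Pow(Add(-49, Add(Rational(1, 56), Rational(-128, 13))), 2) = Pow(Add(-49, Rational(-7155, 728)), 2) = Pow(Rational(-42827, 728), 2) = Rational(1834151929, 529984)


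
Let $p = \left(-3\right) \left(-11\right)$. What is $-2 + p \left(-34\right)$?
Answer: $-1124$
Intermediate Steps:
$p = 33$
$-2 + p \left(-34\right) = -2 + 33 \left(-34\right) = -2 - 1122 = -1124$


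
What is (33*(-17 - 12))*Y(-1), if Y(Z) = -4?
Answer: 3828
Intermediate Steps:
(33*(-17 - 12))*Y(-1) = (33*(-17 - 12))*(-4) = (33*(-29))*(-4) = -957*(-4) = 3828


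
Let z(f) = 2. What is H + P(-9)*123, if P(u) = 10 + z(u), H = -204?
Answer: 1272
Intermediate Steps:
P(u) = 12 (P(u) = 10 + 2 = 12)
H + P(-9)*123 = -204 + 12*123 = -204 + 1476 = 1272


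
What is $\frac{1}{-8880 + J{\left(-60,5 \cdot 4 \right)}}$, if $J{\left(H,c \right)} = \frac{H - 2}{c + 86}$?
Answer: $- \frac{53}{470671} \approx -0.00011261$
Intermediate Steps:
$J{\left(H,c \right)} = \frac{-2 + H}{86 + c}$
$\frac{1}{-8880 + J{\left(-60,5 \cdot 4 \right)}} = \frac{1}{-8880 + \frac{-2 - 60}{86 + 5 \cdot 4}} = \frac{1}{-8880 + \frac{1}{86 + 20} \left(-62\right)} = \frac{1}{-8880 + \frac{1}{106} \left(-62\right)} = \frac{1}{-8880 - \frac{31}{53}} = \frac{1}{- \frac{470671}{53}} = - \frac{53}{470671}$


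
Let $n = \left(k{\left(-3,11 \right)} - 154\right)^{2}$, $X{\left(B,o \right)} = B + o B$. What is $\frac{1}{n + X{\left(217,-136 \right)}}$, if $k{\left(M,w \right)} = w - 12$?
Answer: $- \frac{1}{5270} \approx -0.00018975$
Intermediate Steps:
$k{\left(M,w \right)} = -12 + w$
$X{\left(B,o \right)} = B + B o$
$n = 24025$ ($n = \left(\left(-12 + 11\right) - 154\right)^{2} = \left(-1 - 154\right)^{2} = \left(-155\right)^{2} = 24025$)
$\frac{1}{n + X{\left(217,-136 \right)}} = \frac{1}{24025 + 217 \left(1 - 136\right)} = \frac{1}{24025 + 217 \left(-135\right)} = \frac{1}{24025 - 29295} = \frac{1}{-5270} = - \frac{1}{5270}$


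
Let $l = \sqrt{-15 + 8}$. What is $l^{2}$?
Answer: $-7$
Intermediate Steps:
$l = i \sqrt{7}$ ($l = \sqrt{-7} = i \sqrt{7} \approx 2.6458 i$)
$l^{2} = \left(i \sqrt{7}\right)^{2} = -7$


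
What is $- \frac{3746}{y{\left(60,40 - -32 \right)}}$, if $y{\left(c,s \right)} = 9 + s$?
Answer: $- \frac{3746}{81} \approx -46.247$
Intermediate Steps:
$- \frac{3746}{y{\left(60,40 - -32 \right)}} = - \frac{3746}{9 + \left(40 - -32\right)} = - \frac{3746}{9 + \left(40 + 32\right)} = - \frac{3746}{9 + 72} = - \frac{3746}{81}$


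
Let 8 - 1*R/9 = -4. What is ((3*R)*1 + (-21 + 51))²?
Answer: 125316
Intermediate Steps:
R = 108 (R = 72 - 9*(-4) = 72 + 36 = 108)
((3*R)*1 + (-21 + 51))² = ((3*108)*1 + (-21 + 51))² = (324*1 + 30)² = (324 + 30)² = 354² = 125316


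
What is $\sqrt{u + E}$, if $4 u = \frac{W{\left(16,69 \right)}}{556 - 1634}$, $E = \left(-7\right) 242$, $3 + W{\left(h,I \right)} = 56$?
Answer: $\frac{i \sqrt{160700782}}{308} \approx 41.158 i$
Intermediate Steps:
$W{\left(h,I \right)} = 53$ ($W{\left(h,I \right)} = -3 + 56 = 53$)
$E = -1694$
$u = - \frac{53}{4312}$ ($u = \frac{53 \frac{1}{556 - 1634}}{4} = \frac{53 \frac{1}{-1078}}{4} = \frac{53 \left(- \frac{1}{1078}\right)}{4} = \frac{1}{4} \left(- \frac{53}{1078}\right) = - \frac{53}{4312} \approx -0.012291$)
$\sqrt{u + E} = \sqrt{- \frac{53}{4312} - 1694} = \sqrt{- \frac{7304581}{4312}} = \frac{i \sqrt{160700782}}{308}$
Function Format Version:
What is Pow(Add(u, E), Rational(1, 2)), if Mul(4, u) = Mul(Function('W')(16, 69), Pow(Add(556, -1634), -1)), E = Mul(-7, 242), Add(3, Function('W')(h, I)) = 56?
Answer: Mul(Rational(1, 308), I, Pow(160700782, Rational(1, 2))) ≈ Mul(41.158, I)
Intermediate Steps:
Function('W')(h, I) = 53 (Function('W')(h, I) = Add(-3, 56) = 53)
E = -1694
u = Rational(-53, 4312) (u = Mul(Rational(1, 4), Mul(53, Pow(Add(556, -1634), -1))) = Mul(Rational(1, 4), Mul(53, Pow(-1078, -1))) = Mul(Rational(1, 4), Mul(53, Rational(-1, 1078))) = Mul(Rational(1, 4), Rational(-53, 1078)) = Rational(-53, 4312) ≈ -0.012291)
Pow(Add(u, E), Rational(1, 2)) = Pow(Add(Rational(-53, 4312), -1694), Rational(1, 2)) = Pow(Rational(-7304581, 4312), Rational(1, 2)) = Mul(Rational(1, 308), I, Pow(160700782, Rational(1, 2)))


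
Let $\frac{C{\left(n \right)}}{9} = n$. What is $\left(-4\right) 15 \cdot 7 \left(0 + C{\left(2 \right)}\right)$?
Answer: $-7560$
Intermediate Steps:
$C{\left(n \right)} = 9 n$
$\left(-4\right) 15 \cdot 7 \left(0 + C{\left(2 \right)}\right) = \left(-4\right) 15 \cdot 7 \left(0 + 9 \cdot 2\right) = - 60 \cdot 7 \left(0 + 18\right) = - 60 \cdot 7 \cdot 18 = \left(-60\right) 126 = -7560$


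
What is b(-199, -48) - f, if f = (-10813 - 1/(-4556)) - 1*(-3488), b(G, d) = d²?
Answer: 43869723/4556 ≈ 9629.0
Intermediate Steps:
f = -33372699/4556 (f = (-10813 - 1*(-1/4556)) + 3488 = (-10813 + 1/4556) + 3488 = -49264027/4556 + 3488 = -33372699/4556 ≈ -7325.0)
b(-199, -48) - f = (-48)² - 1*(-33372699/4556) = 2304 + 33372699/4556 = 43869723/4556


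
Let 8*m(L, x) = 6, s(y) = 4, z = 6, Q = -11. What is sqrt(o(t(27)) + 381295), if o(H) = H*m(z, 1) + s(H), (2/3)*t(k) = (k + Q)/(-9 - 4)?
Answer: sqrt(64439297)/13 ≈ 617.49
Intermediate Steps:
m(L, x) = 3/4 (m(L, x) = (1/8)*6 = 3/4)
t(k) = 33/26 - 3*k/26 (t(k) = 3*((k - 11)/(-9 - 4))/2 = 3*((-11 + k)/(-13))/2 = 3*((-11 + k)*(-1/13))/2 = 3*(11/13 - k/13)/2 = 33/26 - 3*k/26)
o(H) = 4 + 3*H/4 (o(H) = H*(3/4) + 4 = 3*H/4 + 4 = 4 + 3*H/4)
sqrt(o(t(27)) + 381295) = sqrt((4 + 3*(33/26 - 3/26*27)/4) + 381295) = sqrt((4 + 3*(33/26 - 81/26)/4) + 381295) = sqrt((4 + (3/4)*(-24/13)) + 381295) = sqrt((4 - 18/13) + 381295) = sqrt(34/13 + 381295) = sqrt(4956869/13) = sqrt(64439297)/13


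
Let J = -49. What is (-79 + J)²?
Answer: 16384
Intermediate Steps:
(-79 + J)² = (-79 - 49)² = (-128)² = 16384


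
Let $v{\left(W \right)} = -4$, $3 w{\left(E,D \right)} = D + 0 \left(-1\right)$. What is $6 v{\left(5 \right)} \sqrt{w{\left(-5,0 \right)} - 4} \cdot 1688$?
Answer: $- 81024 i \approx - 81024.0 i$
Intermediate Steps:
$w{\left(E,D \right)} = \frac{D}{3}$ ($w{\left(E,D \right)} = \frac{D + 0 \left(-1\right)}{3} = \frac{D + 0}{3} = \frac{D}{3}$)
$6 v{\left(5 \right)} \sqrt{w{\left(-5,0 \right)} - 4} \cdot 1688 = 6 \left(-4\right) \sqrt{\frac{1}{3} \cdot 0 - 4} \cdot 1688 = - 24 \sqrt{0 - 4} \cdot 1688 = - 24 \sqrt{-4} \cdot 1688 = - 24 \cdot 2 i 1688 = - 48 i 1688 = - 81024 i$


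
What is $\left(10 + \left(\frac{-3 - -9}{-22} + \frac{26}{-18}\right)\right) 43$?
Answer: $\frac{35260}{99} \approx 356.16$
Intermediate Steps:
$\left(10 + \left(\frac{-3 - -9}{-22} + \frac{26}{-18}\right)\right) 43 = \left(10 + \left(\left(-3 + 9\right) \left(- \frac{1}{22}\right) + 26 \left(- \frac{1}{18}\right)\right)\right) 43 = \left(10 + \left(6 \left(- \frac{1}{22}\right) - \frac{13}{9}\right)\right) 43 = \left(10 - \frac{170}{99}\right) 43 = \frac{820}{99} \cdot 43 = \frac{35260}{99}$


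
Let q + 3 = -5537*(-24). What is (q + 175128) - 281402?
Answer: 26611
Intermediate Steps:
q = 132885 (q = -3 - 5537*(-24) = -3 + 132888 = 132885)
(q + 175128) - 281402 = (132885 + 175128) - 281402 = 308013 - 281402 = 26611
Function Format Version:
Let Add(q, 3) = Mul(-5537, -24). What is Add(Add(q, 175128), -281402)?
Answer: 26611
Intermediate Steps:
q = 132885 (q = Add(-3, Mul(-5537, -24)) = Add(-3, 132888) = 132885)
Add(Add(q, 175128), -281402) = Add(Add(132885, 175128), -281402) = Add(308013, -281402) = 26611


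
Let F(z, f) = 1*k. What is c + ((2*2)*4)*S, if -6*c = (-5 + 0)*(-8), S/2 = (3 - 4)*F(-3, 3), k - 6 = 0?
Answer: -596/3 ≈ -198.67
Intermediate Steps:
k = 6 (k = 6 + 0 = 6)
F(z, f) = 6 (F(z, f) = 1*6 = 6)
S = -12 (S = 2*((3 - 4)*6) = 2*(-1*6) = 2*(-6) = -12)
c = -20/3 (c = -(-5 + 0)*(-8)/6 = -(-5)*(-8)/6 = -1/6*40 = -20/3 ≈ -6.6667)
c + ((2*2)*4)*S = -20/3 + ((2*2)*4)*(-12) = -20/3 + (4*4)*(-12) = -20/3 + 16*(-12) = -20/3 - 192 = -596/3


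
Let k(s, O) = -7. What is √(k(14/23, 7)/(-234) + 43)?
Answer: √261794/78 ≈ 6.5597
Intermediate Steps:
√(k(14/23, 7)/(-234) + 43) = √(-7/(-234) + 43) = √(-7*(-1/234) + 43) = √(7/234 + 43) = √(10069/234) = √261794/78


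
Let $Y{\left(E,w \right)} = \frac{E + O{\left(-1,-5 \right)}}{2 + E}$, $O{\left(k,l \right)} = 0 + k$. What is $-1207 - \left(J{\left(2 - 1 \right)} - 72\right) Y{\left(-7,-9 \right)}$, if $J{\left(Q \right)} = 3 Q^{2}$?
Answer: $- \frac{5483}{5} \approx -1096.6$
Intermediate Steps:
$O{\left(k,l \right)} = k$
$Y{\left(E,w \right)} = \frac{-1 + E}{2 + E}$ ($Y{\left(E,w \right)} = \frac{E - 1}{2 + E} = \frac{-1 + E}{2 + E}$)
$-1207 - \left(J{\left(2 - 1 \right)} - 72\right) Y{\left(-7,-9 \right)} = -1207 - \left(3 \left(2 - 1\right)^{2} - 72\right) \frac{-1 - 7}{2 - 7} = -1207 - \left(3 \cdot 1^{2} - 72\right) \frac{1}{-5} \left(-8\right) = -1207 - \left(3 \cdot 1 - 72\right) \left(\left(- \frac{1}{5}\right) \left(-8\right)\right) = -1207 - \left(3 - 72\right) \frac{8}{5} = -1207 - \left(-69\right) \frac{8}{5} = -1207 - - \frac{552}{5} = -1207 + \frac{552}{5} = - \frac{5483}{5}$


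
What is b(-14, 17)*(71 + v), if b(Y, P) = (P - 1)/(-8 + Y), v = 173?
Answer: -1952/11 ≈ -177.45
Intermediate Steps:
b(Y, P) = (-1 + P)/(-8 + Y)
b(-14, 17)*(71 + v) = ((-1 + 17)/(-8 - 14))*(71 + 173) = (16/(-22))*244 = -1/22*16*244 = -8/11*244 = -1952/11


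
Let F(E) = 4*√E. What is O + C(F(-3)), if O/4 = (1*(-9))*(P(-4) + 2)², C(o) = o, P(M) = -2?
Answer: 4*I*√3 ≈ 6.9282*I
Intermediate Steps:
O = 0 (O = 4*((1*(-9))*(-2 + 2)²) = 4*(-9*0²) = 4*(-9*0) = 4*0 = 0)
O + C(F(-3)) = 0 + 4*√(-3) = 0 + 4*(I*√3) = 0 + 4*I*√3 = 4*I*√3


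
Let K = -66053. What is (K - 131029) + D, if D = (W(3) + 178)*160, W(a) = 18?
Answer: -165722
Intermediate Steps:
D = 31360 (D = (18 + 178)*160 = 196*160 = 31360)
(K - 131029) + D = (-66053 - 131029) + 31360 = -197082 + 31360 = -165722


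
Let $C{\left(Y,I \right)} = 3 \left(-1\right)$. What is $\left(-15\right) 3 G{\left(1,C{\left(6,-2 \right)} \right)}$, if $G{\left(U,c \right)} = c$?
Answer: $135$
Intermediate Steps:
$C{\left(Y,I \right)} = -3$
$\left(-15\right) 3 G{\left(1,C{\left(6,-2 \right)} \right)} = \left(-15\right) 3 \left(-3\right) = \left(-45\right) \left(-3\right) = 135$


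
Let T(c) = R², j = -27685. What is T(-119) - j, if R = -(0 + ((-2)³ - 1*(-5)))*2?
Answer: 27721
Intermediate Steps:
R = 6 (R = -(0 + (-8 + 5))*2 = -(0 - 3)*2 = -(-3)*2 = -1*(-6) = 6)
T(c) = 36 (T(c) = 6² = 36)
T(-119) - j = 36 - 1*(-27685) = 36 + 27685 = 27721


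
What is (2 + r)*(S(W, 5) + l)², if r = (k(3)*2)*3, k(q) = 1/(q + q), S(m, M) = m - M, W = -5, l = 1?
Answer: 243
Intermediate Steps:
k(q) = 1/(2*q)
r = 1 (r = (((½)/3)*2)*3 = (((½)*(⅓))*2)*3 = ((⅙)*2)*3 = (⅓)*3 = 1)
(2 + r)*(S(W, 5) + l)² = (2 + 1)*((-5 - 1*5) + 1)² = 3*((-5 - 5) + 1)² = 3*(-10 + 1)² = 3*(-9)² = 3*81 = 243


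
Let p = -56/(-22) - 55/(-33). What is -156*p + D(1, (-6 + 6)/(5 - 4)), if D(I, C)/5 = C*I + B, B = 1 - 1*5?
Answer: -7448/11 ≈ -677.09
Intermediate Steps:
B = -4 (B = 1 - 5 = -4)
D(I, C) = -20 + 5*C*I (D(I, C) = 5*(C*I - 4) = 5*(-4 + C*I) = -20 + 5*C*I)
p = 139/33 (p = -56*(-1/22) - 55*(-1/33) = 28/11 + 5/3 = 139/33 ≈ 4.2121)
-156*p + D(1, (-6 + 6)/(5 - 4)) = -156*139/33 + (-20 + 5*((-6 + 6)/(5 - 4))*1) = -7228/11 + (-20 + 5*(0/1)*1) = -7228/11 + (-20 + 5*(0*1)*1) = -7228/11 + (-20 + 5*0*1) = -7228/11 + (-20 + 0) = -7228/11 - 20 = -7448/11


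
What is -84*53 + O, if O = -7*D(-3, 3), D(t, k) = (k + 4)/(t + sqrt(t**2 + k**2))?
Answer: -13405/3 - 49*sqrt(2)/3 ≈ -4491.4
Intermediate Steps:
D(t, k) = (4 + k)/(t + sqrt(k**2 + t**2))
O = -49/(-3 + 3*sqrt(2)) (O = -7*(4 + 3)/(-3 + sqrt(3**2 + (-3)**2)) = -7*7/(-3 + sqrt(9 + 9)) = -7*7/(-3 + sqrt(18)) = -7*7/(-3 + 3*sqrt(2)) = -49/(-3 + 3*sqrt(2)) ≈ -39.432)
-84*53 + O = -84*53 + (-49/3 - 49*sqrt(2)/3) = -4452 + (-49/3 - 49*sqrt(2)/3) = -13405/3 - 49*sqrt(2)/3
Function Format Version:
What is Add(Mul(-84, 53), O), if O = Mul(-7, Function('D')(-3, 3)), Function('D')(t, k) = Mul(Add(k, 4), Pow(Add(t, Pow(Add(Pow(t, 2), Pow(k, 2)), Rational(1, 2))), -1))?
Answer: Add(Rational(-13405, 3), Mul(Rational(-49, 3), Pow(2, Rational(1, 2)))) ≈ -4491.4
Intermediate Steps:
Function('D')(t, k) = Mul(Pow(Add(t, Pow(Add(Pow(k, 2), Pow(t, 2)), Rational(1, 2))), -1), Add(4, k)) (Function('D')(t, k) = Mul(Add(4, k), Pow(Add(t, Pow(Add(Pow(k, 2), Pow(t, 2)), Rational(1, 2))), -1)) = Mul(Pow(Add(t, Pow(Add(Pow(k, 2), Pow(t, 2)), Rational(1, 2))), -1), Add(4, k)))
O = Mul(-49, Pow(Add(-3, Mul(3, Pow(2, Rational(1, 2)))), -1)) (O = Mul(-7, Mul(Pow(Add(-3, Pow(Add(Pow(3, 2), Pow(-3, 2)), Rational(1, 2))), -1), Add(4, 3))) = Mul(-7, Mul(Pow(Add(-3, Pow(Add(9, 9), Rational(1, 2))), -1), 7)) = Mul(-7, Mul(Pow(Add(-3, Pow(18, Rational(1, 2))), -1), 7)) = Mul(-7, Mul(Pow(Add(-3, Mul(3, Pow(2, Rational(1, 2)))), -1), 7)) = Mul(-7, Mul(7, Pow(Add(-3, Mul(3, Pow(2, Rational(1, 2)))), -1))) = Mul(-49, Pow(Add(-3, Mul(3, Pow(2, Rational(1, 2)))), -1)) ≈ -39.432)
Add(Mul(-84, 53), O) = Add(Mul(-84, 53), Add(Rational(-49, 3), Mul(Rational(-49, 3), Pow(2, Rational(1, 2))))) = Add(-4452, Add(Rational(-49, 3), Mul(Rational(-49, 3), Pow(2, Rational(1, 2))))) = Add(Rational(-13405, 3), Mul(Rational(-49, 3), Pow(2, Rational(1, 2))))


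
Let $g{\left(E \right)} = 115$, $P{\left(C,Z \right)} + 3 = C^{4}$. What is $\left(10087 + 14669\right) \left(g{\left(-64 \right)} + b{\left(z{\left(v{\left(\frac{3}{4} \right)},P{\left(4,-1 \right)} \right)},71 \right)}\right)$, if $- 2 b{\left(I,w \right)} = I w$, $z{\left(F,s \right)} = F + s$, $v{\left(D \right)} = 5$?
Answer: $-223893264$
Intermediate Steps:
$P{\left(C,Z \right)} = -3 + C^{4}$
$b{\left(I,w \right)} = - \frac{I w}{2}$
$\left(10087 + 14669\right) \left(g{\left(-64 \right)} + b{\left(z{\left(v{\left(\frac{3}{4} \right)},P{\left(4,-1 \right)} \right)},71 \right)}\right) = \left(10087 + 14669\right) \left(115 - \frac{1}{2} \left(5 - \left(3 - 4^{4}\right)\right) 71\right) = 24756 \left(115 - \frac{1}{2} \left(5 + \left(-3 + 256\right)\right) 71\right) = 24756 \left(115 - \frac{1}{2} \left(5 + 253\right) 71\right) = 24756 \left(115 - 129 \cdot 71\right) = 24756 \left(115 - 9159\right) = 24756 \left(-9044\right) = -223893264$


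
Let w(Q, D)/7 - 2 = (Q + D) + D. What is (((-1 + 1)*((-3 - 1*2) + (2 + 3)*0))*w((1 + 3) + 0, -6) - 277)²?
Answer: 76729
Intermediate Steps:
w(Q, D) = 14 + 7*Q + 14*D (w(Q, D) = 14 + 7*((Q + D) + D) = 14 + 7*((D + Q) + D) = 14 + 7*(Q + 2*D) = 14 + (7*Q + 14*D) = 14 + 7*Q + 14*D)
(((-1 + 1)*((-3 - 1*2) + (2 + 3)*0))*w((1 + 3) + 0, -6) - 277)² = (((-1 + 1)*((-3 - 1*2) + (2 + 3)*0))*(14 + 7*((1 + 3) + 0) + 14*(-6)) - 277)² = ((0*((-3 - 2) + 5*0))*(14 + 7*(4 + 0) - 84) - 277)² = ((0*(-5 + 0))*(14 + 7*4 - 84) - 277)² = ((0*(-5))*(14 + 28 - 84) - 277)² = (0*(-42) - 277)² = (0 - 277)² = (-277)² = 76729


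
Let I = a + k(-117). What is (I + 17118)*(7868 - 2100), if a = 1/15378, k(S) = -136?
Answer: 753154284148/7689 ≈ 9.7952e+7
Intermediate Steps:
a = 1/15378 ≈ 6.5028e-5
I = -2091407/15378 (I = 1/15378 - 136 = -2091407/15378 ≈ -136.00)
(I + 17118)*(7868 - 2100) = (-2091407/15378 + 17118)*(7868 - 2100) = (261149197/15378)*5768 = 753154284148/7689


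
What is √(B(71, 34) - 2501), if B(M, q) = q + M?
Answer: 2*I*√599 ≈ 48.949*I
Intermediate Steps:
B(M, q) = M + q
√(B(71, 34) - 2501) = √((71 + 34) - 2501) = √(105 - 2501) = √(-2396) = 2*I*√599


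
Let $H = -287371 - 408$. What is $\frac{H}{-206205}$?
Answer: $\frac{287779}{206205} \approx 1.3956$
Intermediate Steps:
$H = -287779$ ($H = -287371 - 408 = -287779$)
$\frac{H}{-206205} = - \frac{287779}{-206205} = \left(-287779\right) \left(- \frac{1}{206205}\right) = \frac{287779}{206205}$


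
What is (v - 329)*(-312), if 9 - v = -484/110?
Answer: 492336/5 ≈ 98467.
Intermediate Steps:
v = 67/5 (v = 9 - (-484)/110 = 9 - 1*(-22/5) = 9 + 22/5 = 67/5 ≈ 13.400)
(v - 329)*(-312) = (67/5 - 329)*(-312) = -1578/5*(-312) = 492336/5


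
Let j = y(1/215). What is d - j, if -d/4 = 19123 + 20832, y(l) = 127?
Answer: -159947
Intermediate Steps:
d = -159820 (d = -4*(19123 + 20832) = -4*39955 = -159820)
j = 127
d - j = -159820 - 1*127 = -159820 - 127 = -159947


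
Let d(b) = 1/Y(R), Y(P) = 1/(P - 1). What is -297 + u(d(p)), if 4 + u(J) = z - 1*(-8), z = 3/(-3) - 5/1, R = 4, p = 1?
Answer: -299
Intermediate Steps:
Y(P) = 1/(-1 + P)
z = -6 (z = 3*(-⅓) - 5*1 = -1 - 5 = -6)
d(b) = 3 (d(b) = 1/(1/(-1 + 4)) = 1/(1/3) = 1/(⅓) = 3)
u(J) = -2 (u(J) = -4 + (-6 - 1*(-8)) = -4 + (-6 + 8) = -4 + 2 = -2)
-297 + u(d(p)) = -297 - 2 = -299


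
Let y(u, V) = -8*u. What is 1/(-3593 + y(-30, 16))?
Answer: -1/3353 ≈ -0.00029824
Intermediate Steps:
1/(-3593 + y(-30, 16)) = 1/(-3593 - 8*(-30)) = 1/(-3593 + 240) = 1/(-3353) = -1/3353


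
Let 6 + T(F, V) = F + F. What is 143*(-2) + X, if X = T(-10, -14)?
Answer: -312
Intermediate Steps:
T(F, V) = -6 + 2*F (T(F, V) = -6 + (F + F) = -6 + 2*F)
X = -26 (X = -6 + 2*(-10) = -6 - 20 = -26)
143*(-2) + X = 143*(-2) - 26 = -286 - 26 = -312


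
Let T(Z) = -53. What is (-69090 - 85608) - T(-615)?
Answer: -154645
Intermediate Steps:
(-69090 - 85608) - T(-615) = (-69090 - 85608) - 1*(-53) = -154698 + 53 = -154645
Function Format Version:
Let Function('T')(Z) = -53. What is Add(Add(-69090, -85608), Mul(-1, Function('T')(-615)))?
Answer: -154645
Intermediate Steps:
Add(Add(-69090, -85608), Mul(-1, Function('T')(-615))) = Add(Add(-69090, -85608), Mul(-1, -53)) = Add(-154698, 53) = -154645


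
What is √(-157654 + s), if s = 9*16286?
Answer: 2*I*√2770 ≈ 105.26*I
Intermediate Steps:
s = 146574
√(-157654 + s) = √(-157654 + 146574) = √(-11080) = 2*I*√2770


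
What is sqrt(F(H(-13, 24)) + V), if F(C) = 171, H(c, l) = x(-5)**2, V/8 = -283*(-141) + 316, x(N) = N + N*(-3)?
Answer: sqrt(321923) ≈ 567.38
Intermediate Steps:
x(N) = -2*N (x(N) = N - 3*N = -2*N)
V = 321752 (V = 8*(-283*(-141) + 316) = 8*(39903 + 316) = 8*40219 = 321752)
H(c, l) = 100 (H(c, l) = (-2*(-5))**2 = 10**2 = 100)
sqrt(F(H(-13, 24)) + V) = sqrt(171 + 321752) = sqrt(321923)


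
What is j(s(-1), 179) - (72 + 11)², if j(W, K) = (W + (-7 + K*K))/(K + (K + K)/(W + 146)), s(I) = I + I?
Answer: -87712259/13067 ≈ -6712.5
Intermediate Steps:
s(I) = 2*I
j(W, K) = (-7 + W + K²)/(K + 2*K/(146 + W)) (j(W, K) = (W + (-7 + K²))/(K + (2*K)/(146 + W)) = (-7 + W + K²)/(K + 2*K/(146 + W)))
j(s(-1), 179) - (72 + 11)² = (-1022 + (2*(-1))² + 139*(2*(-1)) + 146*179² + (2*(-1))*179²)/(179*(148 + 2*(-1))) - (72 + 11)² = (-1022 + (-2)² + 139*(-2) + 146*32041 - 2*32041)/(179*(148 - 2)) - 1*83² = (1/179)*(-1022 + 4 - 278 + 4677986 - 64082)/146 - 1*6889 = (1/179)*(1/146)*4612608 - 6889 = 2306304/13067 - 6889 = -87712259/13067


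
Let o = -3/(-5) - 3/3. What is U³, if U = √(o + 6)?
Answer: 56*√35/25 ≈ 13.252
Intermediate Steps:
o = -⅖ (o = -3*(-⅕) - 3*⅓ = ⅗ - 1 = -⅖ ≈ -0.40000)
U = 2*√35/5 (U = √(-⅖ + 6) = √(28/5) = 2*√35/5 ≈ 2.3664)
U³ = (2*√35/5)³ = 56*√35/25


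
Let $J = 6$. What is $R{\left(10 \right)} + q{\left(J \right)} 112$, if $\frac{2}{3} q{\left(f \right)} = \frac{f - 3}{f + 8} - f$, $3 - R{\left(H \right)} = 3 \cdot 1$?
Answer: $-972$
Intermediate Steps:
$R{\left(H \right)} = 0$ ($R{\left(H \right)} = 3 - 3 \cdot 1 = 3 - 3 = 0$)
$q{\left(f \right)} = - \frac{3 f}{2} + \frac{3 \left(-3 + f\right)}{2 \left(8 + f\right)}$ ($q{\left(f \right)} = \frac{3 \left(\frac{f - 3}{f + 8} - f\right)}{2} = \frac{3 \left(\frac{-3 + f}{8 + f} - f\right)}{2} = \frac{3 \left(- f + \frac{-3 + f}{8 + f}\right)}{2} = - \frac{3 f}{2} + \frac{3 \left(-3 + f\right)}{2 \left(8 + f\right)}$)
$R{\left(10 \right)} + q{\left(J \right)} 112 = 0 + \frac{3 \left(-3 - 6^{2} - 42\right)}{2 \left(8 + 6\right)} 112 = 0 + \frac{3 \left(-3 - 36 - 42\right)}{2 \cdot 14} \cdot 112 = 0 + \frac{3}{2} \cdot \frac{1}{14} \left(-3 - 36 - 42\right) 112 = 0 + \frac{3}{2} \cdot \frac{1}{14} \left(-81\right) 112 = 0 - 972 = -972$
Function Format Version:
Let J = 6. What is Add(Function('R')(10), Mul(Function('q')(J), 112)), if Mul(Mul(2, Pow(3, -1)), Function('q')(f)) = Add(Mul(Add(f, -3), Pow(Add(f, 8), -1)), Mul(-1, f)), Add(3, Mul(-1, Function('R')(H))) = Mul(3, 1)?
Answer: -972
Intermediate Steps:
Function('R')(H) = 0 (Function('R')(H) = Add(3, Mul(-1, Mul(3, 1))) = Add(3, Mul(-1, 3)) = Add(3, -3) = 0)
Function('q')(f) = Add(Mul(Rational(-3, 2), f), Mul(Rational(3, 2), Pow(Add(8, f), -1), Add(-3, f))) (Function('q')(f) = Mul(Rational(3, 2), Add(Mul(Add(f, -3), Pow(Add(f, 8), -1)), Mul(-1, f))) = Mul(Rational(3, 2), Add(Mul(Add(-3, f), Pow(Add(8, f), -1)), Mul(-1, f))) = Mul(Rational(3, 2), Add(Mul(Pow(Add(8, f), -1), Add(-3, f)), Mul(-1, f))) = Mul(Rational(3, 2), Add(Mul(-1, f), Mul(Pow(Add(8, f), -1), Add(-3, f)))) = Add(Mul(Rational(-3, 2), f), Mul(Rational(3, 2), Pow(Add(8, f), -1), Add(-3, f))))
Add(Function('R')(10), Mul(Function('q')(J), 112)) = Add(0, Mul(Mul(Rational(3, 2), Pow(Add(8, 6), -1), Add(-3, Mul(-1, Pow(6, 2)), Mul(-7, 6))), 112)) = Add(0, Mul(Mul(Rational(3, 2), Pow(14, -1), Add(-3, Mul(-1, 36), -42)), 112)) = Add(0, Mul(Mul(Rational(3, 2), Rational(1, 14), Add(-3, -36, -42)), 112)) = Add(0, Mul(Mul(Rational(3, 2), Rational(1, 14), -81), 112)) = Add(0, Mul(Rational(-243, 28), 112)) = Add(0, -972) = -972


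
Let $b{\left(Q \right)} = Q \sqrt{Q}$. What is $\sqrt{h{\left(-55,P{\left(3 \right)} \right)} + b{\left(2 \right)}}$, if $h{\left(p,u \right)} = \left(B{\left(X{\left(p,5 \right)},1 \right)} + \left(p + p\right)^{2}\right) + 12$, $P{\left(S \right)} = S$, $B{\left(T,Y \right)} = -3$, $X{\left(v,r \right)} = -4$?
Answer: $\sqrt{12109 + 2 \sqrt{2}} \approx 110.05$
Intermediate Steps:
$h{\left(p,u \right)} = 9 + 4 p^{2}$ ($h{\left(p,u \right)} = \left(-3 + \left(p + p\right)^{2}\right) + 12 = \left(-3 + \left(2 p\right)^{2}\right) + 12 = \left(-3 + 4 p^{2}\right) + 12 = 9 + 4 p^{2}$)
$b{\left(Q \right)} = Q^{\frac{3}{2}}$
$\sqrt{h{\left(-55,P{\left(3 \right)} \right)} + b{\left(2 \right)}} = \sqrt{\left(9 + 4 \left(-55\right)^{2}\right) + 2^{\frac{3}{2}}} = \sqrt{\left(9 + 4 \cdot 3025\right) + 2 \sqrt{2}} = \sqrt{\left(9 + 12100\right) + 2 \sqrt{2}} = \sqrt{12109 + 2 \sqrt{2}}$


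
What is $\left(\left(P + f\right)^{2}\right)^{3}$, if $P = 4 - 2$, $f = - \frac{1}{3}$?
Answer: $\frac{15625}{729} \approx 21.433$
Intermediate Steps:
$f = - \frac{1}{3}$ ($f = \left(-1\right) \frac{1}{3} = - \frac{1}{3} \approx -0.33333$)
$P = 2$
$\left(\left(P + f\right)^{2}\right)^{3} = \left(\left(2 - \frac{1}{3}\right)^{2}\right)^{3} = \left(\left(\frac{5}{3}\right)^{2}\right)^{3} = \left(\frac{25}{9}\right)^{3} = \frac{15625}{729}$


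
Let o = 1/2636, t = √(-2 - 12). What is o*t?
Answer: I*√14/2636 ≈ 0.0014194*I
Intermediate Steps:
t = I*√14 (t = √(-14) = I*√14 ≈ 3.7417*I)
o = 1/2636 ≈ 0.00037936
o*t = (I*√14)/2636 = I*√14/2636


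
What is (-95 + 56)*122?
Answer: -4758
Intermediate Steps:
(-95 + 56)*122 = -39*122 = -4758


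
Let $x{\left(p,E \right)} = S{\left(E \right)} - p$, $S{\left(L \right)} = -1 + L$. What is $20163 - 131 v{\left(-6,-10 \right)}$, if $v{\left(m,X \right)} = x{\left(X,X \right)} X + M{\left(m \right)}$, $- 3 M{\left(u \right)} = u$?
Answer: $18591$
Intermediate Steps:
$x{\left(p,E \right)} = -1 + E - p$ ($x{\left(p,E \right)} = \left(-1 + E\right) - p = -1 + E - p$)
$M{\left(u \right)} = - \frac{u}{3}$
$v{\left(m,X \right)} = - X - \frac{m}{3}$ ($v{\left(m,X \right)} = \left(-1 + X - X\right) X - \frac{m}{3} = - X - \frac{m}{3}$)
$20163 - 131 v{\left(-6,-10 \right)} = 20163 - 131 \left(\left(-1\right) \left(-10\right) - -2\right) = 20163 - 131 \left(10 + 2\right) = 20163 - 1572 = 18591$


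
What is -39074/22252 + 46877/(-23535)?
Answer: -981356797/261850410 ≈ -3.7478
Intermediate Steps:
-39074/22252 + 46877/(-23535) = -39074*1/22252 + 46877*(-1/23535) = -19537/11126 - 46877/23535 = -981356797/261850410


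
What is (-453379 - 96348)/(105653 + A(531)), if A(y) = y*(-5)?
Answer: -549727/102998 ≈ -5.3373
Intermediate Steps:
A(y) = -5*y
(-453379 - 96348)/(105653 + A(531)) = (-453379 - 96348)/(105653 - 5*531) = -549727/(105653 - 2655) = -549727/102998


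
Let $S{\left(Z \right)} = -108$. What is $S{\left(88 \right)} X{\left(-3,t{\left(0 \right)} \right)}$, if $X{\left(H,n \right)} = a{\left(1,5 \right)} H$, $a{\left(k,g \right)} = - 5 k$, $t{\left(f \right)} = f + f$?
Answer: $-1620$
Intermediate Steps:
$t{\left(f \right)} = 2 f$
$X{\left(H,n \right)} = - 5 H$ ($X{\left(H,n \right)} = \left(-5\right) 1 H = - 5 H$)
$S{\left(88 \right)} X{\left(-3,t{\left(0 \right)} \right)} = - 108 \left(\left(-5\right) \left(-3\right)\right) = \left(-108\right) 15 = -1620$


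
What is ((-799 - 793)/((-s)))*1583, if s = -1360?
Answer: -315017/170 ≈ -1853.0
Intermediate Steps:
((-799 - 793)/((-s)))*1583 = ((-799 - 793)/((-1*(-1360))))*1583 = -1592/1360*1583 = -1592*1/1360*1583 = -199/170*1583 = -315017/170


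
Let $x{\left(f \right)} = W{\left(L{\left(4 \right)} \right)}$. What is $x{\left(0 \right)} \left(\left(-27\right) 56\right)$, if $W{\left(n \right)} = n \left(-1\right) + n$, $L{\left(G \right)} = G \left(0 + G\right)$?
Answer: $0$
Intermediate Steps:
$L{\left(G \right)} = G^{2}$ ($L{\left(G \right)} = G G = G^{2}$)
$W{\left(n \right)} = 0$ ($W{\left(n \right)} = - n + n = 0$)
$x{\left(f \right)} = 0$
$x{\left(0 \right)} \left(\left(-27\right) 56\right) = 0 \left(\left(-27\right) 56\right) = 0 \left(-1512\right) = 0$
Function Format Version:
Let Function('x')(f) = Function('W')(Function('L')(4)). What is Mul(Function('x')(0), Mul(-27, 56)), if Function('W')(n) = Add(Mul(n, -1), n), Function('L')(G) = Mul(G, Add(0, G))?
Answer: 0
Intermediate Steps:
Function('L')(G) = Pow(G, 2) (Function('L')(G) = Mul(G, G) = Pow(G, 2))
Function('W')(n) = 0 (Function('W')(n) = Add(Mul(-1, n), n) = 0)
Function('x')(f) = 0
Mul(Function('x')(0), Mul(-27, 56)) = Mul(0, Mul(-27, 56)) = Mul(0, -1512) = 0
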